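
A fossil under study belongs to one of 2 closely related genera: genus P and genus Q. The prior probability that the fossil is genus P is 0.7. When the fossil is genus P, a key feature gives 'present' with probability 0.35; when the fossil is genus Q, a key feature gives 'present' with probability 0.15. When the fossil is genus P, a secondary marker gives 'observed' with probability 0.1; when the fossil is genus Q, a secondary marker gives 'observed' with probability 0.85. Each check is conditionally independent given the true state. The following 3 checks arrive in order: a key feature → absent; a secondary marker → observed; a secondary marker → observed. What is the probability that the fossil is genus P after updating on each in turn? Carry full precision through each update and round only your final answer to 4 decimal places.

Apply Bayes' rule sequentially, carrying P(genus P) forward.
After a key feature='absent': P(genus P) = 0.65·0.7000 / (0.65·0.7000 + 0.85·0.3000) ≈ 0.6408
After a secondary marker='observed': P(genus P) = 0.1·0.6408 / (0.1·0.6408 + 0.85·0.3592) ≈ 0.1735
After a secondary marker='observed': P(genus P) = 0.1·0.1735 / (0.1·0.1735 + 0.85·0.8265) ≈ 0.0241

0.0241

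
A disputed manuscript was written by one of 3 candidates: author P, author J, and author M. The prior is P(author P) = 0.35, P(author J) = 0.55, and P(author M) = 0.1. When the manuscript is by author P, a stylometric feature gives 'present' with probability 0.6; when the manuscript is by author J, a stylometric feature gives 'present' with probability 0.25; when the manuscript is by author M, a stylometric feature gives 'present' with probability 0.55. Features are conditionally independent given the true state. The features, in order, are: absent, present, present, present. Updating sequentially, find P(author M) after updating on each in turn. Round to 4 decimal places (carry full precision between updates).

Apply Bayes' rule sequentially, carrying P(author M) forward.
After 'absent': normaliser = 0.4·0.3500 + 0.75·0.5500 + 0.45·0.1000; P(author P) ≈ 0.2343, P(author J) ≈ 0.6904, P(author M) ≈ 0.0753
After 'present': normaliser = 0.6·0.2343 + 0.25·0.6904 + 0.55·0.0753; P(author P) ≈ 0.3965, P(author J) ≈ 0.4867, P(author M) ≈ 0.1168
After 'present': normaliser = 0.6·0.3965 + 0.25·0.4867 + 0.55·0.1168; P(author P) ≈ 0.5613, P(author J) ≈ 0.2871, P(author M) ≈ 0.1516
After 'present': normaliser = 0.6·0.5613 + 0.25·0.2871 + 0.55·0.1516; P(author P) ≈ 0.6846, P(author J) ≈ 0.1459, P(author M) ≈ 0.1695

0.1695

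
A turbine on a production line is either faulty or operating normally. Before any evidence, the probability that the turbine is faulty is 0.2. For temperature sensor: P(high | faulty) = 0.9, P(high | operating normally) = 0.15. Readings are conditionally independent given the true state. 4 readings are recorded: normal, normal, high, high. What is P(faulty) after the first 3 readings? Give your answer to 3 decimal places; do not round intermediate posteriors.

Apply Bayes' rule sequentially, carrying P(faulty) forward.
After 'normal': P(faulty) = 0.1·0.2000 / (0.1·0.2000 + 0.85·0.8000) ≈ 0.0286
After 'normal': P(faulty) = 0.1·0.0286 / (0.1·0.0286 + 0.85·0.9714) ≈ 0.0034
After 'high': P(faulty) = 0.9·0.0034 / (0.9·0.0034 + 0.15·0.9966) ≈ 0.0203

0.020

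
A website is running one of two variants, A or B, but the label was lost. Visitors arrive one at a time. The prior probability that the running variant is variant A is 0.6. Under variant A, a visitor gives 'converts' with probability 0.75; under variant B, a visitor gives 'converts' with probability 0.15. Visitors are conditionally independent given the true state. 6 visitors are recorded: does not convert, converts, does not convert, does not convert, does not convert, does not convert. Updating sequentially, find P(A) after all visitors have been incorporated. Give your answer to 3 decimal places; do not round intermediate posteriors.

0.016

After 'does not convert': P(A) = 0.25·0.6000 / (0.25·0.6000 + 0.85·0.4000) ≈ 0.3061
After 'converts': P(A) = 0.75·0.3061 / (0.75·0.3061 + 0.15·0.6939) ≈ 0.6881
After 'does not convert': P(A) = 0.25·0.6881 / (0.25·0.6881 + 0.85·0.3119) ≈ 0.3935
After 'does not convert': P(A) = 0.25·0.3935 / (0.25·0.3935 + 0.85·0.6065) ≈ 0.1602
After 'does not convert': P(A) = 0.25·0.1602 / (0.25·0.1602 + 0.85·0.8398) ≈ 0.0531
After 'does not convert': P(A) = 0.25·0.0531 / (0.25·0.0531 + 0.85·0.9469) ≈ 0.0162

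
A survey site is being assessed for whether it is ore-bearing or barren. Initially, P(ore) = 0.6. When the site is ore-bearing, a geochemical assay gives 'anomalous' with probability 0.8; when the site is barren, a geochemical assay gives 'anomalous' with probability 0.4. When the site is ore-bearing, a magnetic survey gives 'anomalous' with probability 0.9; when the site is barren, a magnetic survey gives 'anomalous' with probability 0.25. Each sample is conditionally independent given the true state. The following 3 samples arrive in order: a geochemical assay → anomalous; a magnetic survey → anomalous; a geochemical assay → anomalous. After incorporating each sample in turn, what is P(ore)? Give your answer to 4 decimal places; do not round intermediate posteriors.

After a geochemical assay='anomalous': P(ore) = 0.8·0.6000 / (0.8·0.6000 + 0.4·0.4000) ≈ 0.7500
After a magnetic survey='anomalous': P(ore) = 0.9·0.7500 / (0.9·0.7500 + 0.25·0.2500) ≈ 0.9153
After a geochemical assay='anomalous': P(ore) = 0.8·0.9153 / (0.8·0.9153 + 0.4·0.0847) ≈ 0.9558

0.9558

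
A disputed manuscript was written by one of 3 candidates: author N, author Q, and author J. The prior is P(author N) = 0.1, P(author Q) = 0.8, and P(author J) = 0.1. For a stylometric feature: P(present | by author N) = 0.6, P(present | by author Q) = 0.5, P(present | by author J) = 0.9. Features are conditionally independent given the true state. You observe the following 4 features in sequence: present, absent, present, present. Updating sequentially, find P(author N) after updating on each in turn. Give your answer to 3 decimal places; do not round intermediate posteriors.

0.131

After 'present': normaliser = 0.6·0.1000 + 0.5·0.8000 + 0.9·0.1000; P(author N) ≈ 0.1091, P(author Q) ≈ 0.7273, P(author J) ≈ 0.1636
After 'absent': normaliser = 0.4·0.1091 + 0.5·0.7273 + 0.1·0.1636; P(author N) ≈ 0.1030, P(author Q) ≈ 0.8584, P(author J) ≈ 0.0386
After 'present': normaliser = 0.6·0.1030 + 0.5·0.8584 + 0.9·0.0386; P(author N) ≈ 0.1176, P(author Q) ≈ 0.8163, P(author J) ≈ 0.0661
After 'present': normaliser = 0.6·0.1176 + 0.5·0.8163 + 0.9·0.0661; P(author N) ≈ 0.1310, P(author Q) ≈ 0.7584, P(author J) ≈ 0.1106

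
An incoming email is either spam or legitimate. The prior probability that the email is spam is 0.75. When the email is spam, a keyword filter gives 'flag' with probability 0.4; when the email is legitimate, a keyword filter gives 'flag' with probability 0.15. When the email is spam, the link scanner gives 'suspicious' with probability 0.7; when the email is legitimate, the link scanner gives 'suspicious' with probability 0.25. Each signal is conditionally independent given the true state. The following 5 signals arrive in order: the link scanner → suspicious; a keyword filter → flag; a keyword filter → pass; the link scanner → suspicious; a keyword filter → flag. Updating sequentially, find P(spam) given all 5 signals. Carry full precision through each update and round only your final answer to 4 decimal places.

0.9916

After the link scanner='suspicious': P(spam) = 0.7·0.7500 / (0.7·0.7500 + 0.25·0.2500) ≈ 0.8936
After a keyword filter='flag': P(spam) = 0.4·0.8936 / (0.4·0.8936 + 0.15·0.1064) ≈ 0.9573
After a keyword filter='pass': P(spam) = 0.6·0.9573 / (0.6·0.9573 + 0.85·0.0427) ≈ 0.9405
After the link scanner='suspicious': P(spam) = 0.7·0.9405 / (0.7·0.9405 + 0.25·0.0595) ≈ 0.9779
After a keyword filter='flag': P(spam) = 0.4·0.9779 / (0.4·0.9779 + 0.15·0.0221) ≈ 0.9916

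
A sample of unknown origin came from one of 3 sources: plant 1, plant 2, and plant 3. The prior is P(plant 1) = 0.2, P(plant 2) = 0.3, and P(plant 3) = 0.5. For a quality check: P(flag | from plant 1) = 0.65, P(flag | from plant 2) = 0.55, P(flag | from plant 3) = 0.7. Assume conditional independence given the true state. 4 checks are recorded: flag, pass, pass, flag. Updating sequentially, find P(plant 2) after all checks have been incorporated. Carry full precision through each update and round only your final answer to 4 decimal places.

After 'flag': normaliser = 0.65·0.2000 + 0.55·0.3000 + 0.7·0.5000; P(plant 1) ≈ 0.2016, P(plant 2) ≈ 0.2558, P(plant 3) ≈ 0.5426
After 'pass': normaliser = 0.35·0.2016 + 0.45·0.2558 + 0.3·0.5426; P(plant 1) ≈ 0.2024, P(plant 2) ≈ 0.3304, P(plant 3) ≈ 0.4672
After 'pass': normaliser = 0.35·0.2024 + 0.45·0.3304 + 0.3·0.4672; P(plant 1) ≈ 0.1970, P(plant 2) ≈ 0.4133, P(plant 3) ≈ 0.3897
After 'flag': normaliser = 0.65·0.1970 + 0.55·0.4133 + 0.7·0.3897; P(plant 1) ≈ 0.2039, P(plant 2) ≈ 0.3619, P(plant 3) ≈ 0.4342

0.3619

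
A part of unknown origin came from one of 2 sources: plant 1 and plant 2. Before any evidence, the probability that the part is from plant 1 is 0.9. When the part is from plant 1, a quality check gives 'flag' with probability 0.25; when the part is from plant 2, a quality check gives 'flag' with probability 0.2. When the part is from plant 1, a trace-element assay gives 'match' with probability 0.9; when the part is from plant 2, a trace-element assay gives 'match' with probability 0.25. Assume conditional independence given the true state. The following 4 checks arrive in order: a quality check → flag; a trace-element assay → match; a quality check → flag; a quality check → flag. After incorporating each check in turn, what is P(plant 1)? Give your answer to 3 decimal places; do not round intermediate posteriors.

Each posterior becomes the prior for the next update.
After a quality check='flag': P(plant 1) = 0.25·0.9000 / (0.25·0.9000 + 0.2·0.1000) ≈ 0.9184
After a trace-element assay='match': P(plant 1) = 0.9·0.9184 / (0.9·0.9184 + 0.25·0.0816) ≈ 0.9759
After a quality check='flag': P(plant 1) = 0.25·0.9759 / (0.25·0.9759 + 0.2·0.0241) ≈ 0.9806
After a quality check='flag': P(plant 1) = 0.25·0.9806 / (0.25·0.9806 + 0.2·0.0194) ≈ 0.9844

0.984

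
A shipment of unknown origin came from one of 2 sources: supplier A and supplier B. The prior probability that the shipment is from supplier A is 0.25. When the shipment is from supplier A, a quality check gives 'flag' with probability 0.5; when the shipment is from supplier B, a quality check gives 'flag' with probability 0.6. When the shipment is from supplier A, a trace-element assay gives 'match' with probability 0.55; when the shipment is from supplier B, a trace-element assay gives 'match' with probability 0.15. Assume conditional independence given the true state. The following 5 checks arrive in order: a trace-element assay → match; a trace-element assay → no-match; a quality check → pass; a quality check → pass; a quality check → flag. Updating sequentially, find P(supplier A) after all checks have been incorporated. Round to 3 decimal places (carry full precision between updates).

0.457

Each posterior becomes the prior for the next update.
After a trace-element assay='match': P(supplier A) = 0.55·0.2500 / (0.55·0.2500 + 0.15·0.7500) ≈ 0.5500
After a trace-element assay='no-match': P(supplier A) = 0.45·0.5500 / (0.45·0.5500 + 0.85·0.4500) ≈ 0.3929
After a quality check='pass': P(supplier A) = 0.5·0.3929 / (0.5·0.3929 + 0.4·0.6071) ≈ 0.4472
After a quality check='pass': P(supplier A) = 0.5·0.4472 / (0.5·0.4472 + 0.4·0.5528) ≈ 0.5027
After a quality check='flag': P(supplier A) = 0.5·0.5027 / (0.5·0.5027 + 0.6·0.4973) ≈ 0.4573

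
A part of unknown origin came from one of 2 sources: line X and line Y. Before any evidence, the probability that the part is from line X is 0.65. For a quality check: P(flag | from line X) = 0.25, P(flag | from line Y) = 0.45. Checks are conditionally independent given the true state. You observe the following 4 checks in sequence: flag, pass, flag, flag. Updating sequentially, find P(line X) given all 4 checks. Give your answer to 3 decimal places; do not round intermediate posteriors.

After 'flag': P(line X) = 0.25·0.6500 / (0.25·0.6500 + 0.45·0.3500) ≈ 0.5078
After 'pass': P(line X) = 0.75·0.5078 / (0.75·0.5078 + 0.55·0.4922) ≈ 0.5845
After 'flag': P(line X) = 0.25·0.5845 / (0.25·0.5845 + 0.45·0.4155) ≈ 0.4387
After 'flag': P(line X) = 0.25·0.4387 / (0.25·0.4387 + 0.45·0.5613) ≈ 0.3028

0.303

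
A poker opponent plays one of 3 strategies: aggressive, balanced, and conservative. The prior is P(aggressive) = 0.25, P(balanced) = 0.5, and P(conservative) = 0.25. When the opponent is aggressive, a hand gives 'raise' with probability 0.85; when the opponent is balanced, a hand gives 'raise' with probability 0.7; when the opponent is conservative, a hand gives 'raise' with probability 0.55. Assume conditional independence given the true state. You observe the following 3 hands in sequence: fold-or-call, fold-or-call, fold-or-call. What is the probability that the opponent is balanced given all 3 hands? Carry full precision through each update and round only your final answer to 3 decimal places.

0.364

After 'fold-or-call': normaliser = 0.15·0.2500 + 0.3·0.5000 + 0.45·0.2500; P(aggressive) ≈ 0.1250, P(balanced) ≈ 0.5000, P(conservative) ≈ 0.3750
After 'fold-or-call': normaliser = 0.15·0.1250 + 0.3·0.5000 + 0.45·0.3750; P(aggressive) ≈ 0.0556, P(balanced) ≈ 0.4444, P(conservative) ≈ 0.5000
After 'fold-or-call': normaliser = 0.15·0.0556 + 0.3·0.4444 + 0.45·0.5000; P(aggressive) ≈ 0.0227, P(balanced) ≈ 0.3636, P(conservative) ≈ 0.6136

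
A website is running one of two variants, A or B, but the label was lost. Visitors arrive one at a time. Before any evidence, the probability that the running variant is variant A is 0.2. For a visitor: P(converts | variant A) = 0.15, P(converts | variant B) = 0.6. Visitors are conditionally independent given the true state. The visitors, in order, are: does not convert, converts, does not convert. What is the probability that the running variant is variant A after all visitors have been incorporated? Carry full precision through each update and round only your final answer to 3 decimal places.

0.220

Each posterior becomes the prior for the next update.
After 'does not convert': P(A) = 0.85·0.2000 / (0.85·0.2000 + 0.4·0.8000) ≈ 0.3469
After 'converts': P(A) = 0.15·0.3469 / (0.15·0.3469 + 0.6·0.6531) ≈ 0.1172
After 'does not convert': P(A) = 0.85·0.1172 / (0.85·0.1172 + 0.4·0.8828) ≈ 0.2201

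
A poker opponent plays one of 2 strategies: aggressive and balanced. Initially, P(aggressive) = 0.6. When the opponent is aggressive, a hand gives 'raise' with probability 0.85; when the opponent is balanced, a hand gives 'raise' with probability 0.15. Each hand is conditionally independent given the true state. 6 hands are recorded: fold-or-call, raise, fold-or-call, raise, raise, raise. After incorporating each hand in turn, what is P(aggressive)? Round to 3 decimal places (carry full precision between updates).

After 'fold-or-call': P(aggressive) = 0.15·0.6000 / (0.15·0.6000 + 0.85·0.4000) ≈ 0.2093
After 'raise': P(aggressive) = 0.85·0.2093 / (0.85·0.2093 + 0.15·0.7907) ≈ 0.6000
After 'fold-or-call': P(aggressive) = 0.15·0.6000 / (0.15·0.6000 + 0.85·0.4000) ≈ 0.2093
After 'raise': P(aggressive) = 0.85·0.2093 / (0.85·0.2093 + 0.15·0.7907) ≈ 0.6000
After 'raise': P(aggressive) = 0.85·0.6000 / (0.85·0.6000 + 0.15·0.4000) ≈ 0.8947
After 'raise': P(aggressive) = 0.85·0.8947 / (0.85·0.8947 + 0.15·0.1053) ≈ 0.9797

0.980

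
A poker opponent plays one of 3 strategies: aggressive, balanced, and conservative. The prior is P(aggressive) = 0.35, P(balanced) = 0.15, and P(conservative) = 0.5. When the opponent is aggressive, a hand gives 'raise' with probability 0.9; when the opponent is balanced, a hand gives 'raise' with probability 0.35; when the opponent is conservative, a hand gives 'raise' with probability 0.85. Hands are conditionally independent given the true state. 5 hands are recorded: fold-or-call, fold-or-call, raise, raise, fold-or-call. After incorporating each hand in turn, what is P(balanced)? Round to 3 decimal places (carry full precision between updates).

0.771

After 'fold-or-call': normaliser = 0.1·0.3500 + 0.65·0.1500 + 0.15·0.5000; P(aggressive) ≈ 0.1687, P(balanced) ≈ 0.4699, P(conservative) ≈ 0.3614
After 'fold-or-call': normaliser = 0.1·0.1687 + 0.65·0.4699 + 0.15·0.3614; P(aggressive) ≈ 0.0448, P(balanced) ≈ 0.8112, P(conservative) ≈ 0.1440
After 'raise': normaliser = 0.9·0.0448 + 0.35·0.8112 + 0.85·0.1440; P(aggressive) ≈ 0.0903, P(balanced) ≈ 0.6357, P(conservative) ≈ 0.2740
After 'raise': normaliser = 0.9·0.0903 + 0.35·0.6357 + 0.85·0.2740; P(aggressive) ≈ 0.1514, P(balanced) ≈ 0.4146, P(conservative) ≈ 0.4340
After 'fold-or-call': normaliser = 0.1·0.1514 + 0.65·0.4146 + 0.15·0.4340; P(aggressive) ≈ 0.0433, P(balanced) ≈ 0.7705, P(conservative) ≈ 0.1862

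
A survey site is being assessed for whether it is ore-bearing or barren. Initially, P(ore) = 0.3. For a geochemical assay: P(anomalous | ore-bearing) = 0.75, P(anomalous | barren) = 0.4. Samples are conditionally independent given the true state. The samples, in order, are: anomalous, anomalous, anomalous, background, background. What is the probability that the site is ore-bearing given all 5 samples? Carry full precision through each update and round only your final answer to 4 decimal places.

0.3291

After 'anomalous': P(ore) = 0.75·0.3000 / (0.75·0.3000 + 0.4·0.7000) ≈ 0.4455
After 'anomalous': P(ore) = 0.75·0.4455 / (0.75·0.4455 + 0.4·0.5545) ≈ 0.6011
After 'anomalous': P(ore) = 0.75·0.6011 / (0.75·0.6011 + 0.4·0.3989) ≈ 0.7386
After 'background': P(ore) = 0.25·0.7386 / (0.25·0.7386 + 0.6·0.2614) ≈ 0.5407
After 'background': P(ore) = 0.25·0.5407 / (0.25·0.5407 + 0.6·0.4593) ≈ 0.3291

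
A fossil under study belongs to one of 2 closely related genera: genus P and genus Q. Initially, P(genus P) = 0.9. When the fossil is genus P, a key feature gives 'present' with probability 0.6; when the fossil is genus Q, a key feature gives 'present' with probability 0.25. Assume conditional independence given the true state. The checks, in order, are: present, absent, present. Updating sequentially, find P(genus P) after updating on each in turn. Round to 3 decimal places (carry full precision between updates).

0.965

After 'present': P(genus P) = 0.6·0.9000 / (0.6·0.9000 + 0.25·0.1000) ≈ 0.9558
After 'absent': P(genus P) = 0.4·0.9558 / (0.4·0.9558 + 0.75·0.0442) ≈ 0.9201
After 'present': P(genus P) = 0.6·0.9201 / (0.6·0.9201 + 0.25·0.0799) ≈ 0.9651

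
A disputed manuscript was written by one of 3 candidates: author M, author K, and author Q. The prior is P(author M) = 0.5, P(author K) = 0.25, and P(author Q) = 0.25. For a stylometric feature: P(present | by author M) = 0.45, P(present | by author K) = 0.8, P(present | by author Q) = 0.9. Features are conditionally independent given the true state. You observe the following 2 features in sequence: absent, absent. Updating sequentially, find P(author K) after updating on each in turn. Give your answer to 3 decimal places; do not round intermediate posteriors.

After 'absent': normaliser = 0.55·0.5000 + 0.2·0.2500 + 0.1·0.2500; P(author M) ≈ 0.7857, P(author K) ≈ 0.1429, P(author Q) ≈ 0.0714
After 'absent': normaliser = 0.55·0.7857 + 0.2·0.1429 + 0.1·0.0714; P(author M) ≈ 0.9237, P(author K) ≈ 0.0611, P(author Q) ≈ 0.0153

0.061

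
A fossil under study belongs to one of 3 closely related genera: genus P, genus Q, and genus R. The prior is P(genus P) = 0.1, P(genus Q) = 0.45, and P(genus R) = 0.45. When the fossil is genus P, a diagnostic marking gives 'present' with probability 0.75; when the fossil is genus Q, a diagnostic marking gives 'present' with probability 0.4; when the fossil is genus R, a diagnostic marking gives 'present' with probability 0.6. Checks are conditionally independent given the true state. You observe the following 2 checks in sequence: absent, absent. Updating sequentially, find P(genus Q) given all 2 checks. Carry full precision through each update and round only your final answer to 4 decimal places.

After 'absent': normaliser = 0.25·0.1000 + 0.6·0.4500 + 0.4·0.4500; P(genus P) ≈ 0.0526, P(genus Q) ≈ 0.5684, P(genus R) ≈ 0.3789
After 'absent': normaliser = 0.25·0.0526 + 0.6·0.5684 + 0.4·0.3789; P(genus P) ≈ 0.0260, P(genus Q) ≈ 0.6743, P(genus R) ≈ 0.2997

0.6743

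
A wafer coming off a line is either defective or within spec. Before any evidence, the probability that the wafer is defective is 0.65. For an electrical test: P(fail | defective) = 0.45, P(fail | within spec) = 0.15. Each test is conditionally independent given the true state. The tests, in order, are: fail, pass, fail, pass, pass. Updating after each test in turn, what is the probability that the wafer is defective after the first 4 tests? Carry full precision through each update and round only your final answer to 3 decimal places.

0.875

After 'fail': P(defective) = 0.45·0.6500 / (0.45·0.6500 + 0.15·0.3500) ≈ 0.8478
After 'pass': P(defective) = 0.55·0.8478 / (0.55·0.8478 + 0.85·0.1522) ≈ 0.7828
After 'fail': P(defective) = 0.45·0.7828 / (0.45·0.7828 + 0.15·0.2172) ≈ 0.9154
After 'pass': P(defective) = 0.55·0.9154 / (0.55·0.9154 + 0.85·0.0846) ≈ 0.8750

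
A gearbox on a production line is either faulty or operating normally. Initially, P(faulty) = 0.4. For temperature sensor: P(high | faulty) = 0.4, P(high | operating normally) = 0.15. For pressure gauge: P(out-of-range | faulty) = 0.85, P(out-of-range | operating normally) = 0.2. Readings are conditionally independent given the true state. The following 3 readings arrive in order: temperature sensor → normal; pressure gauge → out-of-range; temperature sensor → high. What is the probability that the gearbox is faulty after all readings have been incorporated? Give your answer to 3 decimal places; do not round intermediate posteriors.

After temperature sensor='normal': P(faulty) = 0.6·0.4000 / (0.6·0.4000 + 0.85·0.6000) ≈ 0.3200
After pressure gauge='out-of-range': P(faulty) = 0.85·0.3200 / (0.85·0.3200 + 0.2·0.6800) ≈ 0.6667
After temperature sensor='high': P(faulty) = 0.4·0.6667 / (0.4·0.6667 + 0.15·0.3333) ≈ 0.8421

0.842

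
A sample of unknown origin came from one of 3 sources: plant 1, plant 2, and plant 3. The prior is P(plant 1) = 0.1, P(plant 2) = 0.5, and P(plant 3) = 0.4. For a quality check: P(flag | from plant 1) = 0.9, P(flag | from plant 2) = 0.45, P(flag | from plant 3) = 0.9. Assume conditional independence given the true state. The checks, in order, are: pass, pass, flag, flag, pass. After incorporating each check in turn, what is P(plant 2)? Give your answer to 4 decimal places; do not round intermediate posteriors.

0.9765

After 'pass': normaliser = 0.1·0.1000 + 0.55·0.5000 + 0.1·0.4000; P(plant 1) ≈ 0.0308, P(plant 2) ≈ 0.8462, P(plant 3) ≈ 0.1231
After 'pass': normaliser = 0.1·0.0308 + 0.55·0.8462 + 0.1·0.1231; P(plant 1) ≈ 0.0064, P(plant 2) ≈ 0.9680, P(plant 3) ≈ 0.0256
After 'flag': normaliser = 0.9·0.0064 + 0.45·0.9680 + 0.9·0.0256; P(plant 1) ≈ 0.0124, P(plant 2) ≈ 0.9380, P(plant 3) ≈ 0.0496
After 'flag': normaliser = 0.9·0.0124 + 0.45·0.9380 + 0.9·0.0496; P(plant 1) ≈ 0.0234, P(plant 2) ≈ 0.8832, P(plant 3) ≈ 0.0934
After 'pass': normaliser = 0.1·0.0234 + 0.55·0.8832 + 0.1·0.0934; P(plant 1) ≈ 0.0047, P(plant 2) ≈ 0.9765, P(plant 3) ≈ 0.0188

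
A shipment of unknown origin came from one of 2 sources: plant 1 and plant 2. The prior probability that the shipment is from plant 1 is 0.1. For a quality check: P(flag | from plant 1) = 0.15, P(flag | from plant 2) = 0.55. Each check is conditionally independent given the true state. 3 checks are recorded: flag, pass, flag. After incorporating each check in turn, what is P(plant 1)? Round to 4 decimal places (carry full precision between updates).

0.0154

After 'flag': P(plant 1) = 0.15·0.1000 / (0.15·0.1000 + 0.55·0.9000) ≈ 0.0294
After 'pass': P(plant 1) = 0.85·0.0294 / (0.85·0.0294 + 0.45·0.9706) ≈ 0.0541
After 'flag': P(plant 1) = 0.15·0.0541 / (0.15·0.0541 + 0.55·0.9459) ≈ 0.0154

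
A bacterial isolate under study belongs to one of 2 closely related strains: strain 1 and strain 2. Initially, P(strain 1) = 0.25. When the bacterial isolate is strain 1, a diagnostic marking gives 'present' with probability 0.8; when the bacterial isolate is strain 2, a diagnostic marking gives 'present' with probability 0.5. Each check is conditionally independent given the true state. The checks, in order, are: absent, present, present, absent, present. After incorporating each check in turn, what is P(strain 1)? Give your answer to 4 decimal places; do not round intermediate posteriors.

0.1793

After 'absent': P(strain 1) = 0.2·0.2500 / (0.2·0.2500 + 0.5·0.7500) ≈ 0.1176
After 'present': P(strain 1) = 0.8·0.1176 / (0.8·0.1176 + 0.5·0.8824) ≈ 0.1758
After 'present': P(strain 1) = 0.8·0.1758 / (0.8·0.1758 + 0.5·0.8242) ≈ 0.2545
After 'absent': P(strain 1) = 0.2·0.2545 / (0.2·0.2545 + 0.5·0.7455) ≈ 0.1201
After 'present': P(strain 1) = 0.8·0.1201 / (0.8·0.1201 + 0.5·0.8799) ≈ 0.1793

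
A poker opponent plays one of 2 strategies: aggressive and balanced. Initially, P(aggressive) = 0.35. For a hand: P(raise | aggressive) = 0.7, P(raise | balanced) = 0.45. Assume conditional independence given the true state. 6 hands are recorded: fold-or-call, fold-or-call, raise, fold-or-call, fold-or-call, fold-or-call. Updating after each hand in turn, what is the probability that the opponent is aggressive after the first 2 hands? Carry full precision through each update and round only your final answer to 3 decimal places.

0.138

After 'fold-or-call': P(aggressive) = 0.3·0.3500 / (0.3·0.3500 + 0.55·0.6500) ≈ 0.2270
After 'fold-or-call': P(aggressive) = 0.3·0.2270 / (0.3·0.2270 + 0.55·0.7730) ≈ 0.1381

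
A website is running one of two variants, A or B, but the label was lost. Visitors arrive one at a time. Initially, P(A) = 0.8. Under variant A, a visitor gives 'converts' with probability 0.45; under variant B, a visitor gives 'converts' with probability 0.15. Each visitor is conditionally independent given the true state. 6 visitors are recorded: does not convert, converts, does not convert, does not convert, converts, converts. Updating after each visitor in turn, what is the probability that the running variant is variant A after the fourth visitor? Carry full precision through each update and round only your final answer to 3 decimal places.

0.765

After 'does not convert': P(A) = 0.55·0.8000 / (0.55·0.8000 + 0.85·0.2000) ≈ 0.7213
After 'converts': P(A) = 0.45·0.7213 / (0.45·0.7213 + 0.15·0.2787) ≈ 0.8859
After 'does not convert': P(A) = 0.55·0.8859 / (0.55·0.8859 + 0.85·0.1141) ≈ 0.8340
After 'does not convert': P(A) = 0.55·0.8340 / (0.55·0.8340 + 0.85·0.1660) ≈ 0.7648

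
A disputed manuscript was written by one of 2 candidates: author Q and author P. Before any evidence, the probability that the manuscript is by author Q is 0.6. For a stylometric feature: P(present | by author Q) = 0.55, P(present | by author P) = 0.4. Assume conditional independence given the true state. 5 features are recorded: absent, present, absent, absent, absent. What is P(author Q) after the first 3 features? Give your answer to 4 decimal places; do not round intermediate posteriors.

0.5371

After 'absent': P(author Q) = 0.45·0.6000 / (0.45·0.6000 + 0.6·0.4000) ≈ 0.5294
After 'present': P(author Q) = 0.55·0.5294 / (0.55·0.5294 + 0.4·0.4706) ≈ 0.6074
After 'absent': P(author Q) = 0.45·0.6074 / (0.45·0.6074 + 0.6·0.3926) ≈ 0.5371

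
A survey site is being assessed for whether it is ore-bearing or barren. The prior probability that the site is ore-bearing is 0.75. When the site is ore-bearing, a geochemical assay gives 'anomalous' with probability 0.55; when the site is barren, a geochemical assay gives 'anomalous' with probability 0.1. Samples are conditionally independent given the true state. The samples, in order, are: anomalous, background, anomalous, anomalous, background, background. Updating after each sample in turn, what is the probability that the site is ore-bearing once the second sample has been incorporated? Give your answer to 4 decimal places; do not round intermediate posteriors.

0.8919

After 'anomalous': P(ore) = 0.55·0.7500 / (0.55·0.7500 + 0.1·0.2500) ≈ 0.9429
After 'background': P(ore) = 0.45·0.9429 / (0.45·0.9429 + 0.9·0.0571) ≈ 0.8919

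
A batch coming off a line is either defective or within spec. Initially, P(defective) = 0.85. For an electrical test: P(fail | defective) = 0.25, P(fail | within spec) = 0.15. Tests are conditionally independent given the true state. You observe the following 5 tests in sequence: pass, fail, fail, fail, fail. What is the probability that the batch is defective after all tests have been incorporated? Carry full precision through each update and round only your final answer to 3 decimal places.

Apply Bayes' rule sequentially, carrying P(defective) forward.
After 'pass': P(defective) = 0.75·0.8500 / (0.75·0.8500 + 0.85·0.1500) ≈ 0.8333
After 'fail': P(defective) = 0.25·0.8333 / (0.25·0.8333 + 0.15·0.1667) ≈ 0.8929
After 'fail': P(defective) = 0.25·0.8929 / (0.25·0.8929 + 0.15·0.1071) ≈ 0.9328
After 'fail': P(defective) = 0.25·0.9328 / (0.25·0.9328 + 0.15·0.0672) ≈ 0.9586
After 'fail': P(defective) = 0.25·0.9586 / (0.25·0.9586 + 0.15·0.0414) ≈ 0.9747

0.975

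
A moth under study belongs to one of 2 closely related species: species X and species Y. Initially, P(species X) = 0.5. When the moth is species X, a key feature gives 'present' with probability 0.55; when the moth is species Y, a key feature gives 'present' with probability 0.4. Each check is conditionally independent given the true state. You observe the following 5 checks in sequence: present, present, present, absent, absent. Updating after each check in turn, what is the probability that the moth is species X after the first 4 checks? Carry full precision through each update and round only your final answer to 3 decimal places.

0.661

Apply Bayes' rule sequentially, carrying P(species X) forward.
After 'present': P(species X) = 0.55·0.5000 / (0.55·0.5000 + 0.4·0.5000) ≈ 0.5789
After 'present': P(species X) = 0.55·0.5789 / (0.55·0.5789 + 0.4·0.4211) ≈ 0.6541
After 'present': P(species X) = 0.55·0.6541 / (0.55·0.6541 + 0.4·0.3459) ≈ 0.7222
After 'absent': P(species X) = 0.45·0.7222 / (0.45·0.7222 + 0.6·0.2778) ≈ 0.6610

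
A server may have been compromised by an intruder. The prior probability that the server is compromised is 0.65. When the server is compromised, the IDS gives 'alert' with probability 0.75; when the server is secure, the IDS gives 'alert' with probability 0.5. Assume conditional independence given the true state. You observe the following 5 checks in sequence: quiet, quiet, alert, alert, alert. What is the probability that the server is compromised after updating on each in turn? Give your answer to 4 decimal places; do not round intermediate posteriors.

0.6104

After 'quiet': P(compromised) = 0.25·0.6500 / (0.25·0.6500 + 0.5·0.3500) ≈ 0.4815
After 'quiet': P(compromised) = 0.25·0.4815 / (0.25·0.4815 + 0.5·0.5185) ≈ 0.3171
After 'alert': P(compromised) = 0.75·0.3171 / (0.75·0.3171 + 0.5·0.6829) ≈ 0.4105
After 'alert': P(compromised) = 0.75·0.4105 / (0.75·0.4105 + 0.5·0.5895) ≈ 0.5109
After 'alert': P(compromised) = 0.75·0.5109 / (0.75·0.5109 + 0.5·0.4891) ≈ 0.6104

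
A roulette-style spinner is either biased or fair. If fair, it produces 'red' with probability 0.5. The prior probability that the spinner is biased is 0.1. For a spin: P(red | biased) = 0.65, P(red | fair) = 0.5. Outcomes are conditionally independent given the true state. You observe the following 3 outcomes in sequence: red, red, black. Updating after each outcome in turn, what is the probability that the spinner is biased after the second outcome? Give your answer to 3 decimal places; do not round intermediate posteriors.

After 'red': P(biased) = 0.65·0.1000 / (0.65·0.1000 + 0.5·0.9000) ≈ 0.1262
After 'red': P(biased) = 0.65·0.1262 / (0.65·0.1262 + 0.5·0.8738) ≈ 0.1581

0.158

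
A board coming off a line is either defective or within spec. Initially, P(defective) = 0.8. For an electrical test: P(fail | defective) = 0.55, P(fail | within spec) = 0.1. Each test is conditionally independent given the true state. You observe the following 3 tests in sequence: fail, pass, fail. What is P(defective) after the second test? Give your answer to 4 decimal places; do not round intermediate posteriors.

0.9167

Apply Bayes' rule sequentially, carrying P(defective) forward.
After 'fail': P(defective) = 0.55·0.8000 / (0.55·0.8000 + 0.1·0.2000) ≈ 0.9565
After 'pass': P(defective) = 0.45·0.9565 / (0.45·0.9565 + 0.9·0.0435) ≈ 0.9167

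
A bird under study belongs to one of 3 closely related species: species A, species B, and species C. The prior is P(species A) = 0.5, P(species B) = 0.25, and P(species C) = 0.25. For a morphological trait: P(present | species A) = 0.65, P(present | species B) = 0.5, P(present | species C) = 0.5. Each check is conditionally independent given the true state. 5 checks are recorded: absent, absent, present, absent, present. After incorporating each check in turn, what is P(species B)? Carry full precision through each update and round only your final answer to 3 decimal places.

0.317

After 'absent': normaliser = 0.35·0.5000 + 0.5·0.2500 + 0.5·0.2500; P(species A) ≈ 0.4118, P(species B) ≈ 0.2941, P(species C) ≈ 0.2941
After 'absent': normaliser = 0.35·0.4118 + 0.5·0.2941 + 0.5·0.2941; P(species A) ≈ 0.3289, P(species B) ≈ 0.3356, P(species C) ≈ 0.3356
After 'present': normaliser = 0.65·0.3289 + 0.5·0.3356 + 0.5·0.3356; P(species A) ≈ 0.3891, P(species B) ≈ 0.3054, P(species C) ≈ 0.3054
After 'absent': normaliser = 0.35·0.3891 + 0.5·0.3054 + 0.5·0.3054; P(species A) ≈ 0.3084, P(species B) ≈ 0.3458, P(species C) ≈ 0.3458
After 'present': normaliser = 0.65·0.3084 + 0.5·0.3458 + 0.5·0.3458; P(species A) ≈ 0.3670, P(species B) ≈ 0.3165, P(species C) ≈ 0.3165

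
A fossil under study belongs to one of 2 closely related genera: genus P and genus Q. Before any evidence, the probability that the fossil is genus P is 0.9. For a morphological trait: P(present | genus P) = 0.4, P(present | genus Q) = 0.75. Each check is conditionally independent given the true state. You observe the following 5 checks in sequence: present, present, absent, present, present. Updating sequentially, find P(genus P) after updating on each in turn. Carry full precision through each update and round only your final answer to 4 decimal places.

Apply Bayes' rule sequentially, carrying P(genus P) forward.
After 'present': P(genus P) = 0.4·0.9000 / (0.4·0.9000 + 0.75·0.1000) ≈ 0.8276
After 'present': P(genus P) = 0.4·0.8276 / (0.4·0.8276 + 0.75·0.1724) ≈ 0.7191
After 'absent': P(genus P) = 0.6·0.7191 / (0.6·0.7191 + 0.25·0.2809) ≈ 0.8600
After 'present': P(genus P) = 0.4·0.8600 / (0.4·0.8600 + 0.75·0.1400) ≈ 0.7662
After 'present': P(genus P) = 0.4·0.7662 / (0.4·0.7662 + 0.75·0.2338) ≈ 0.6360

0.6360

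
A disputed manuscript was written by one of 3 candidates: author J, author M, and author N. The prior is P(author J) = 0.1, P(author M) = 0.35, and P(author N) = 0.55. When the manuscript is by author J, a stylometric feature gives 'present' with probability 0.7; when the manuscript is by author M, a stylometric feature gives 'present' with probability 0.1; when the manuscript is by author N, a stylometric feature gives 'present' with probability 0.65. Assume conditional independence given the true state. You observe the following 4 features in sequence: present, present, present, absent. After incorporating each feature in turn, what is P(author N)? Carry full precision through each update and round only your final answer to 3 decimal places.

0.833

Each posterior becomes the prior for the next update.
After 'present': normaliser = 0.7·0.1000 + 0.1·0.3500 + 0.65·0.5500; P(author J) ≈ 0.1514, P(author M) ≈ 0.0757, P(author N) ≈ 0.7730
After 'present': normaliser = 0.7·0.1514 + 0.1·0.0757 + 0.65·0.7730; P(author J) ≈ 0.1720, P(author M) ≈ 0.0123, P(author N) ≈ 0.8157
After 'present': normaliser = 0.7·0.1720 + 0.1·0.0123 + 0.65·0.8157; P(author J) ≈ 0.1847, P(author M) ≈ 0.0019, P(author N) ≈ 0.8134
After 'absent': normaliser = 0.3·0.1847 + 0.9·0.0019 + 0.35·0.8134; P(author J) ≈ 0.1621, P(author M) ≈ 0.0050, P(author N) ≈ 0.8329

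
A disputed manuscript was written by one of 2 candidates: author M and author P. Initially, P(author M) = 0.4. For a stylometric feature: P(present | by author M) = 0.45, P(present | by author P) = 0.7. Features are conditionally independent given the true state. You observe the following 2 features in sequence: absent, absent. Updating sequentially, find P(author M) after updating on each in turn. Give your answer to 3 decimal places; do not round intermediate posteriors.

After 'absent': P(author M) = 0.55·0.4000 / (0.55·0.4000 + 0.3·0.6000) ≈ 0.5500
After 'absent': P(author M) = 0.55·0.5500 / (0.55·0.5500 + 0.3·0.4500) ≈ 0.6914

0.691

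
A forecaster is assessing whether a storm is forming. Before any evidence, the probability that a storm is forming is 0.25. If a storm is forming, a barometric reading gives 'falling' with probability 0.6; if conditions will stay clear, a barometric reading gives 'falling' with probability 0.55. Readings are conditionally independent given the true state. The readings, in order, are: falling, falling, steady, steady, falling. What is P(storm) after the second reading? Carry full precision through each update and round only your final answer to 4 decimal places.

0.2840

After 'falling': P(storm) = 0.6·0.2500 / (0.6·0.2500 + 0.55·0.7500) ≈ 0.2667
After 'falling': P(storm) = 0.6·0.2667 / (0.6·0.2667 + 0.55·0.7333) ≈ 0.2840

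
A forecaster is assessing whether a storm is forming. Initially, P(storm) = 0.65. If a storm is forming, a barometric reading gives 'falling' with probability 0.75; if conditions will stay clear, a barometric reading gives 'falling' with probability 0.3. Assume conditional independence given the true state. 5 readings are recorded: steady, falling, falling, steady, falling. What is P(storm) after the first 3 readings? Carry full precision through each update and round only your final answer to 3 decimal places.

0.806

After 'steady': P(storm) = 0.25·0.6500 / (0.25·0.6500 + 0.7·0.3500) ≈ 0.3988
After 'falling': P(storm) = 0.75·0.3988 / (0.75·0.3988 + 0.3·0.6012) ≈ 0.6238
After 'falling': P(storm) = 0.75·0.6238 / (0.75·0.6238 + 0.3·0.3762) ≈ 0.8057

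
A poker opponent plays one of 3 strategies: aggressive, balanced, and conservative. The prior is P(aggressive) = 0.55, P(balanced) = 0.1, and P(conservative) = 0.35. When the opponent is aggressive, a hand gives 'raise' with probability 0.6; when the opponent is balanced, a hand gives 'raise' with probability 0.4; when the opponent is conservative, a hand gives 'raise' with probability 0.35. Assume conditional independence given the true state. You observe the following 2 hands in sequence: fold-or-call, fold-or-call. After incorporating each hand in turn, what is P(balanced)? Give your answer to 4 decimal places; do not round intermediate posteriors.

0.1324

After 'fold-or-call': normaliser = 0.4·0.5500 + 0.6·0.1000 + 0.65·0.3500; P(aggressive) ≈ 0.4335, P(balanced) ≈ 0.1182, P(conservative) ≈ 0.4483
After 'fold-or-call': normaliser = 0.4·0.4335 + 0.6·0.1182 + 0.65·0.4483; P(aggressive) ≈ 0.3237, P(balanced) ≈ 0.1324, P(conservative) ≈ 0.5439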